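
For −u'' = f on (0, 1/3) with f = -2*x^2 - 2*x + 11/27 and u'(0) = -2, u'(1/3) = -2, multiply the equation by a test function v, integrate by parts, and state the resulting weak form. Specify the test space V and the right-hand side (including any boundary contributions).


V = H^1(0, 1/3) (v unrestricted at boundary; u is determined up to an additive constant); weak form: ∫_0^1/3 u'v' dx = ∫_0^1/3 (-2*x^2 - 2*x + 11/27) v dx − 2·v(1/3) + 2·v(0) for all v ∈ V.

Multiply both sides by a test function v and integrate from 0 to 1/3:
  ∫_0^1/3 −u''(x) v(x) dx = ∫_0^1/3 f(x) v(x) dx.
Integrate the LHS by parts once:
  ∫_0^1/3 −u'' v dx = −[u'(x) v(x)]_0^1/3 + ∫_0^1/3 u'(x) v'(x) dx.
Thus ∫_0^1/3 u'(x) v'(x) dx = ∫_0^1/3 f(x) v(x) dx + [u'(x) v(x)]_0^1/3.
Choose V so that boundary terms are either known or forced to vanish.
u has inhomogeneous Neumann u'(0) = -2, u'(1/3) = -2. [u' v]_0^1/3 = (-2)·v(1/3) − (-2)·v(0) = − 2·v(1/3) + 2·v(0). Take V = H^1(0, 1/3); boundary term becomes part of RHS.
Weak formulation: find u (satisfying any essential BC) such that ∫_0^1/3 u'(x) v'(x) dx = ∫_0^1/3 f v dx − 2·v(1/3) + 2·v(0) for all v ∈ V (Neumann data are natural BCs: they enter the RHS as boundary terms).
Substituting f(x) = -2*x^2 - 2*x + 11/27, the right-hand side is ∫_0^1/3 (-2*x^2 - 2*x + 11/27) v dx − 2·v(1/3) + 2·v(0).
Compatibility check (pure Neumann): taking v ≡ 1 ∈ V gives 0 = ∫_0^1/3 f dx + (-2) − (-2), i.e. ∫_0^1/3 f dx must equal u'(0) − u'(1/3) = 0. Indeed ∫_0^1/3 (-2*x^2 - 2*x + 11/27) dx = 0, so the data are compatible. The solution is then unique only up to an additive constant (fix it e.g. by requiring ∫_0^1/3 u dx = 0).


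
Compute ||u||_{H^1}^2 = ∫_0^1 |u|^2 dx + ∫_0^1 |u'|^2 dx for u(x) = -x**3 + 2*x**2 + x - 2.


||u||_{H^1}^2 = 596/105

The H^1 norm (squared) on an interval (0, L) is
  ||u||_{H^1}^2 = ∫_0^L u(x)^2 dx + ∫_0^L u'(x)^2 dx.
Compute u'(x) = -3*x**2 + 4*x + 1.
Then u(x)^2 = x**6 - 4*x**5 + 2*x**4 + 8*x**3 - 7*x**2 - 4*x + 4 and u'(x)^2 = 9*x**4 - 24*x**3 + 10*x**2 + 8*x + 1.
Integrate each monomial from 0 to 1 using ∫_0^1 c·x^n dx = c·1^(n+1)/(n+1):
  ∫_0^1 u(x)^2 dx = ∫_0^1 (x^6 - 4*x^5 + 2*x^4 + 8*x^3 - 7*x^2 - 4*x + 4) dx. Term by term:
    ∫_0^1 x^6 dx = 1/7;  ∫_0^1 -4*x^5 dx = -2/3;  ∫_0^1 2*x^4 dx = 2/5;
    ∫_0^1 8*x^3 dx = 2;  ∫_0^1 -7*x^2 dx = -7/3;  ∫_0^1 -4*x dx = -2;
    ∫_0^1 4 dx = 4.
  Sum: 1/7 − 2/3 + 2/5 + 2 − 7/3 − 2 + 4 = 54/35.
  ∫_0^1 u'(x)^2 dx = ∫_0^1 (9*x^4 - 24*x^3 + 10*x^2 + 8*x + 1) dx. Term by term:
    ∫_0^1 9*x^4 dx = 9/5;  ∫_0^1 -24*x^3 dx = -6;  ∫_0^1 10*x^2 dx = 10/3;
    ∫_0^1 8*x dx = 4;  ∫_0^1 1 dx = 1.
  Sum: 9/5 − 6 + 10/3 + 4 + 1 = 62/15.
Adding: ||u||_{H^1}^2 = 54/35 + 62/15 = 596/105.


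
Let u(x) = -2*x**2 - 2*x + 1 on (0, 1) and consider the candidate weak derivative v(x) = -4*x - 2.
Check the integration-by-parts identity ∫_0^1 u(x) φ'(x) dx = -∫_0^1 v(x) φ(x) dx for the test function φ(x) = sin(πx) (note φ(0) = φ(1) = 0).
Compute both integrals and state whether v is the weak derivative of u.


LHS = 8/π, RHS = 8/π. Yes, v = u' weakly.

u(x) = -2*x**2 - 2*x + 1, classical derivative u'(x) = -4*x - 2.
φ(x) = sin(πx), so φ'(x) = π*cos(π*x).
Note φ(0) = φ(1) = 0, so the boundary term u·φ vanishes.
LHS = ∫_0^1 u(x) φ'(x) dx = ∫_0^1 (-2*π*x^2*cos(π*x) - 2*π*x*cos(π*x) + π*cos(π*x)) dx. Term by term:
  ∫_0^1 π*cos(π*x) dx = 0;  ∫_0^1 -2*π*x*cos(π*x) dx = 4/π;  ∫_0^1 -2*π*x^2*cos(π*x) dx = 4/π.
Sum: 0 + 4/π + 4/π = 8/π.
So LHS = 8/π.
∫_0^1 v(x) φ(x) dx = ∫_0^1 (-4*x*sin(π*x) - 2*sin(π*x)) dx. Term by term:
  ∫_0^1 -2*sin(π*x) dx = -4/π;  ∫_0^1 -4*x*sin(π*x) dx = -4/π.
Sum: -4/π − 4/π = -8/π.
So RHS = -∫_0^1 v(x) φ(x) dx = 8/π.
LHS = RHS, so the identity holds for this test φ.
Moreover u is smooth here and v(x) = u'(x) = -4*x - 2 pointwise, so the identity holds for every test function. Hence v is the weak derivative of u.


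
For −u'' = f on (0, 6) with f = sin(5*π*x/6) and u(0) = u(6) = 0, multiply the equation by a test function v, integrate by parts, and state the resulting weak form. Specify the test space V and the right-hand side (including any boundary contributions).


V = H^1_0(0, 6) (so v(0) = v(6) = 0); weak form: ∫_0^6 u'v' dx = ∫_0^6 (sin(5*π*x/6)) v dx for all v ∈ V.

Multiply both sides by a test function v and integrate from 0 to 6:
  ∫_0^6 −u''(x) v(x) dx = ∫_0^6 f(x) v(x) dx.
Integrate the LHS by parts once:
  ∫_0^6 −u'' v dx = −[u'(x) v(x)]_0^6 + ∫_0^6 u'(x) v'(x) dx.
Thus ∫_0^6 u'(x) v'(x) dx = ∫_0^6 f(x) v(x) dx + [u'(x) v(x)]_0^6.
Choose V so that boundary terms are either known or forced to vanish.
u is Dirichlet: u(0) = u(6) = 0. Let V = H^1_0(0, 6); then v(0) = v(6) = 0, and [u' v]_0^6 = 0.
Weak formulation: find u (satisfying any essential BC) such that ∫_0^6 u'(x) v'(x) dx = ∫_0^6 f v dx for all v ∈ V.
Substituting f(x) = sin(5*π*x/6), the right-hand side is ∫_0^6 (sin(5*π*x/6)) v dx.


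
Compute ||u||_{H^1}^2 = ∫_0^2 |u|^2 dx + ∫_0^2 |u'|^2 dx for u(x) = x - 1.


||u||_{H^1}^2 = 8/3

The H^1 norm (squared) on an interval (0, L) is
  ||u||_{H^1}^2 = ∫_0^L u(x)^2 dx + ∫_0^L u'(x)^2 dx.
Compute u'(x) = 1.
Then u(x)^2 = x**2 - 2*x + 1 and u'(x)^2 = 1.
Integrate each monomial from 0 to 2 using ∫_0^2 c·x^n dx = c·2^(n+1)/(n+1):
  ∫_0^2 u(x)^2 dx = ∫_0^2 (x^2 - 2*x + 1) dx. Term by term:
    ∫_0^2 x^2 dx = 8/3;  ∫_0^2 -2*x dx = -4;  ∫_0^2 1 dx = 2.
  Sum: 8/3 − 4 + 2 = 2/3.
  ∫_0^2 u'(x)^2 dx = ∫_0^2 (1) dx. Term by term:
    ∫_0^2 1 dx = 2.
Adding: ||u||_{H^1}^2 = 2/3 + 2 = 8/3.


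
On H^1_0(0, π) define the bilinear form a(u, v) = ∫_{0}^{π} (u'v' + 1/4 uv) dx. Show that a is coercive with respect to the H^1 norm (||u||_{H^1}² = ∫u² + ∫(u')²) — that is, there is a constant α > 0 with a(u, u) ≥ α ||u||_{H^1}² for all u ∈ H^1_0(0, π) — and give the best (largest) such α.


α = 5/8

Coercivity of a(·,·) on H^1_0(0, π) means a(u, u) ≥ α ||u||_{H^1}² for every u ∈ H^1_0.
The interval has length L = π, and Poincaré/coercivity depend only on L. Here a(u, u) = ∫(u')² + (1/4)·∫u².
Here 0 < c = 1/4 < 1. The condition a(u,u) ≥ α||u||_{H^1}² reads (1−α)∫(u')² ≥ (α−c)∫u². Any admissible α is ≤ 1 (rapidly oscillating u have ∫u²/∫(u')² → 0), and α = 1 would force 0 ≥ (1−c)∫u², impossible since c < 1; so 1−α > 0. By the sharp Poincaré inequality on H^1_0 of an interval of length L, ∫(u')² ≥ (π/L)²∫u² with equality for the first sine mode sin(π(x−x₀)/L) (x₀ the left endpoint), so the inequality holds for all u iff (1−α)(π/L)² ≥ α − c, i.e. α ≤ ((π/L)² + c)/((π/L)² + 1) = (1 + c(L/π)²)/(1 + (L/π)²). With (π/L)² = 1 and c = 1/4, the largest admissible constant is α = ((π/L)² + c)/((π/L)² + 1).
Simplifying, α = 5/8.


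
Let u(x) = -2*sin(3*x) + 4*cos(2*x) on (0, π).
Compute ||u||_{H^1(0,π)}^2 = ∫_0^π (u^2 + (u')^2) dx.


||u||_{H^1(0,π)}^2 = -96 + 60*π

u'(x) = -8*sin(2*x) - 6*cos(3*x).
Expand u² and (u')² and integrate term by term on (0, π), using: for integers n ≥ 1, ∫_0^π sin²(nx) dx = ∫_0^π cos²(nx) dx = π/2; for n ≠ n', ∫_0^π sin(nx)sin(n'x) dx = ∫_0^π cos(nx)cos(n'x) dx = 0; and by product-to-sum, ∫_0^π sin(nx)cos(n'x) dx = ½∫_0^π [sin((n+n')x) + sin((n−n')x)] dx, which is 0 when n+n' is even and 2n/(n²−n'²) when n+n' is odd (it need not vanish on (0, π)).
  u² squared terms: (-2)²·∫sin(3x)² dx = 4·π/2 = 2*π;  (4)²·∫cos(2x)² dx = 16·π/2 = 8*π.
  u² cross terms: 2·(-2)·(4)·∫sin(3x)·cos(2x) dx = -16·(6/5) = -96/5.
  So ∫_0^π u² dx = 2*π + 8*π − 96/5 = -96/5 + 10*π.
  (u')² squared terms: (-8)²·∫sin(2x)² dx = 64·π/2 = 32*π;  (-6)²·∫cos(3x)² dx = 36·π/2 = 18*π.
  (u')² cross terms: 2·(-8)·(-6)·∫sin(2x)·cos(3x) dx = 96·(-4/5) = -384/5.
  So ∫_0^π (u')² dx = 32*π + 18*π − 384/5 = -384/5 + 50*π.
||u||_{H^1}^2 = (-96/5 + 10*π) + (-384/5 + 50*π) = -96 + 60*π.


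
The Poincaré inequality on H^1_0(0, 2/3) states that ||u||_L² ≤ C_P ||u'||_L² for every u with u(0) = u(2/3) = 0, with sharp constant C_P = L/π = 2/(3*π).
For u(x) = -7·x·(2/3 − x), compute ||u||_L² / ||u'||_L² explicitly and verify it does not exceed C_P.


||u||_L² / ||u'||_L² = sqrt(10)/15 < C_P = 2/(3*π).

u(x) = -7·x·(2/3 − x), so u'(x) = 14*x - 14/3.
u(x) = -7·x·(2/3 − x) vanishes at x = 0 and x = 2/3, so u ∈ H^1_0(0, 2/3). Differentiate via the product rule and integrate the resulting polynomials term by term.
  ∫_0^2/3 u² dx = ∫_0^2/3 (49*x^4 - 196*x^3/3 + 196*x^2/9) dx. Term by term:
    ∫_0^2/3 49*x^4 dx = 1568/1215;  ∫_0^2/3 -196*x^3/3 dx = -784/243;  ∫_0^2/3 196*x^2/9 dx = 1568/729.
  Sum: 1568/1215 − 784/243 + 1568/729 = 784/3645.
  ∫_0^2/3 (u')² dx = ∫_0^2/3 (196*x^2 - 392*x/3 + 196/9) dx. Term by term:
    ∫_0^2/3 196*x^2 dx = 1568/81;  ∫_0^2/3 -392*x/3 dx = -784/27;  ∫_0^2/3 196/9 dx = 392/27.
  Sum: 1568/81 − 784/27 + 392/27 = 392/81.
∫_0^2/3 u² dx = 784/3645, so ||u||_L² = 28*sqrt(5)/135.
∫_0^2/3 (u')² dx = 392/81, so ||u'||_L² = 14*sqrt(2)/9.
Ratio ||u||_L² / ||u'||_L² = sqrt(10)/15.
Sharp Poincaré constant on H^1_0(0, 2/3) is C_P = L/π = 2/(3*π), achieved by sin(3*π/2·x).
A polynomial bump cannot attain the sharp Poincaré constant (only the first sine eigenfunction does), so the ratio is strictly less than C_P, consistent with ||u||_L² ≤ C_P ||u'||_L².


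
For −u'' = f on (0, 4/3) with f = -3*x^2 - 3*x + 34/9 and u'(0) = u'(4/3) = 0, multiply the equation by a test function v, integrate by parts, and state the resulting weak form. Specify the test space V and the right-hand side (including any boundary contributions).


V = H^1(0, 4/3) (no boundary constraint on v; u is determined up to an additive constant); weak form: ∫_0^4/3 u'v' dx = ∫_0^4/3 (-3*x^2 - 3*x + 34/9) v dx for all v ∈ V.

Multiply both sides by a test function v and integrate from 0 to 4/3:
  ∫_0^4/3 −u''(x) v(x) dx = ∫_0^4/3 f(x) v(x) dx.
Integrate the LHS by parts once:
  ∫_0^4/3 −u'' v dx = −[u'(x) v(x)]_0^4/3 + ∫_0^4/3 u'(x) v'(x) dx.
Thus ∫_0^4/3 u'(x) v'(x) dx = ∫_0^4/3 f(x) v(x) dx + [u'(x) v(x)]_0^4/3.
Choose V so that boundary terms are either known or forced to vanish.
u has homogeneous Neumann: u'(0) = u'(4/3) = 0. So [u' v]_0^4/3 = 0·v(4/3) − 0·v(0) = 0 for any v; take V = H^1(0, 4/3).
Weak formulation: find u (satisfying any essential BC) such that ∫_0^4/3 u'(x) v'(x) dx = ∫_0^4/3 f v dx for all v ∈ V (homogeneous Neumann, so boundary terms vanish).
Substituting f(x) = -3*x^2 - 3*x + 34/9, the right-hand side is ∫_0^4/3 (-3*x^2 - 3*x + 34/9) v dx.
Compatibility check (pure Neumann): taking v ≡ 1 ∈ V gives 0 = ∫_0^4/3 f dx + (0) − (0), i.e. ∫_0^4/3 f dx must equal u'(0) − u'(4/3) = 0. Indeed ∫_0^4/3 (-3*x^2 - 3*x + 34/9) dx = 0, so the data are compatible. The solution is then unique only up to an additive constant (fix it e.g. by requiring ∫_0^4/3 u dx = 0).


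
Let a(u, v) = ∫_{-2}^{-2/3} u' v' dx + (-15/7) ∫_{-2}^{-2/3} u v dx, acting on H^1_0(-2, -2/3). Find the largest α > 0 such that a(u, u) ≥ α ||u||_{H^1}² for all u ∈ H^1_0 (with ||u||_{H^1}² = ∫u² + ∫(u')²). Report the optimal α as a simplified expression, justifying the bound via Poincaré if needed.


α = 3*(-80 + 21*π^2)/(7*(16 + 9*π^2))

Coercivity of a(·,·) on H^1_0(-2, -2/3) means a(u, u) ≥ α ||u||_{H^1}² for every u ∈ H^1_0.
The interval has length L = 4/3, and Poincaré/coercivity depend only on L. Here a(u, u) = ∫(u')² + (-15/7)·∫u².
Here c = -15/7 < 0 with |c| < (π/L)² = 9*π^2/16, so coercivity still holds. The condition a(u,u) ≥ α||u||_{H^1}² reads (1−α)∫(u')² ≥ (α−c)∫u². Any admissible α is ≤ 1 (rapidly oscillating u have ∫u²/∫(u')² → 0), and α = 1 would force 0 ≥ (1−c)∫u², impossible since c < 1; so 1−α > 0. By the sharp Poincaré inequality on H^1_0 of an interval of length L, ∫(u')² ≥ (π/L)²∫u² with equality for the first sine mode sin(π(x−x₀)/L) (x₀ the left endpoint), so the inequality holds for all u iff (1−α)(π/L)² ≥ α − c, i.e. α ≤ ((π/L)² + c)/((π/L)² + 1) = (1 + c(L/π)²)/(1 + (L/π)²). (Direct route, valid since c ≤ 0: Poincaré gives c∫u² ≥ c(L/π)²∫(u')², so a(u,u) ≥ (1 + c(L/π)²)∫(u')², while ||u||_{H^1}² ≤ (1 + (L/π)²)∫(u')²; dividing yields the same α.) With (π/L)² = 9*π^2/16 and c = -15/7, the largest admissible constant is α = ((π/L)² + c)/((π/L)² + 1).
Simplifying, α = 3*(-80 + 21*π^2)/(7*(16 + 9*π^2)).


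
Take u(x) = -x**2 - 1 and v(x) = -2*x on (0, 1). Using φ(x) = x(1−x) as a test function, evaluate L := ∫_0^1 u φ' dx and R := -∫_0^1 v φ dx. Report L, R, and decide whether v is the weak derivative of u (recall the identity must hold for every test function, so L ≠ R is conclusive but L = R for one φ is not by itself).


LHS = 1/6, RHS = 1/6. Yes, v = u' weakly.

u(x) = -x**2 - 1, classical derivative u'(x) = -2*x.
φ(x) = x(1−x), so φ'(x) = 1 - 2*x.
Note φ(0) = φ(1) = 0, so the boundary term u·φ vanishes.
LHS = ∫_0^1 u(x) φ'(x) dx = ∫_0^1 (2*x^3 - x^2 + 2*x - 1) dx. Term by term:
  ∫_0^1 2*x^3 dx = 1/2;  ∫_0^1 -x^2 dx = -1/3;  ∫_0^1 2*x dx = 1;
  ∫_0^1 -1 dx = -1.
Sum: 1/2 − 1/3 + 1 − 1 = 1/6.
So LHS = 1/6.
∫_0^1 v(x) φ(x) dx = ∫_0^1 (2*x^3 - 2*x^2) dx. Term by term:
  ∫_0^1 2*x^3 dx = 1/2;  ∫_0^1 -2*x^2 dx = -2/3.
Sum: 1/2 − 2/3 = -1/6.
So RHS = -∫_0^1 v(x) φ(x) dx = 1/6.
LHS = RHS, so the identity holds for this test φ.
Moreover u is smooth here and v(x) = u'(x) = -2*x pointwise, so the identity holds for every test function. Hence v is the weak derivative of u.


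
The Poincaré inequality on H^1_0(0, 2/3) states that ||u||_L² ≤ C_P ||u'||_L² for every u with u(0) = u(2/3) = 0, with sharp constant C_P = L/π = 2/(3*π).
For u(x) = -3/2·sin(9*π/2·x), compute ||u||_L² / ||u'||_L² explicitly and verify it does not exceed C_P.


||u||_L² / ||u'||_L² = 2/(9*π) < C_P = 2/(3*π).

u(x) = -3/2·sin(9*π/2·x), so u'(x) = -27*π*cos(9*π*x/2)/4.
Writing u(x) = A·sin(kπx/L) with A = -3/2 and k = 3, use ∫_0^L sin²(kπx/L) dx = L/2 and ∫_0^L cos²(kπx/L) dx = L/2.
u² = 9/4·sin²(9*π/2·x) and (u')² = 729*π^2/16·cos²(9*π/2·x), and each of sin², cos² integrates to L/2 = 1/3 over (0, 2/3).
∫_0^2/3 u² dx = 3/4, so ||u||_L² = sqrt(3)/2.
∫_0^2/3 (u')² dx = 243*π^2/16, so ||u'||_L² = 9*sqrt(3)*π/4.
Ratio ||u||_L² / ||u'||_L² = 2/(9*π).
Sharp Poincaré constant on H^1_0(0, 2/3) is C_P = L/π = 2/(3*π), achieved by sin(3*π/2·x).
This is the k = 3 harmonic; the ratio L/(kπ) is strictly less than C_P = L/π, consistent with the sharp inequality ||u||_L² ≤ C_P ||u'||_L².


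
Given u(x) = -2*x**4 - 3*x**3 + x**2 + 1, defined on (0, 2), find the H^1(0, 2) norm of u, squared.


||u||_{H^1}^2 = 1099246/315

The H^1 norm (squared) on an interval (0, L) is
  ||u||_{H^1}^2 = ∫_0^L u(x)^2 dx + ∫_0^L u'(x)^2 dx.
Compute u'(x) = -8*x**3 - 9*x**2 + 2*x.
Then u(x)^2 = 4*x**8 + 12*x**7 + 5*x**6 - 6*x**5 - 3*x**4 - 6*x**3 + 2*x**2 + 1 and u'(x)^2 = 64*x**6 + 144*x**5 + 49*x**4 - 36*x**3 + 4*x**2.
Integrate each monomial from 0 to 2 using ∫_0^2 c·x^n dx = c·2^(n+1)/(n+1):
  ∫_0^2 u(x)^2 dx = ∫_0^2 (4*x^8 + 12*x^7 + 5*x^6 - 6*x^5 - 3*x^4 - 6*x^3 + 2*x^2 + 1) dx. Term by term:
    ∫_0^2 4*x^8 dx = 2048/9;  ∫_0^2 12*x^7 dx = 384;  ∫_0^2 5*x^6 dx = 640/7;
    ∫_0^2 -6*x^5 dx = -64;  ∫_0^2 -3*x^4 dx = -96/5;  ∫_0^2 -6*x^3 dx = -24;
    ∫_0^2 2*x^2 dx = 16/3;  ∫_0^2 1 dx = 2.
  Sum: 2048/9 + 384 + 640/7 − 64 − 96/5 − 24 + 16/3 + 2 = 189982/315.
  ∫_0^2 u'(x)^2 dx = ∫_0^2 (64*x^6 + 144*x^5 + 49*x^4 - 36*x^3 + 4*x^2) dx. Term by term:
    ∫_0^2 64*x^6 dx = 8192/7;  ∫_0^2 144*x^5 dx = 1536;  ∫_0^2 49*x^4 dx = 1568/5;
    ∫_0^2 -36*x^3 dx = -144;  ∫_0^2 4*x^2 dx = 32/3.
  Sum: 8192/7 + 1536 + 1568/5 − 144 + 32/3 = 303088/105.
Adding: ||u||_{H^1}^2 = 189982/315 + 303088/105 = 1099246/315.


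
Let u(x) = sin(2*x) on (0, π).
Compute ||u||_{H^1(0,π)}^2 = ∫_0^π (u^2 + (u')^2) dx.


||u||_{H^1(0,π)}^2 = 5*π/2

u'(x) = 2*cos(2*x).
Expand u² and (u')² and integrate term by term on (0, π), using: for integers n ≥ 1, ∫_0^π sin²(nx) dx = ∫_0^π cos²(nx) dx = π/2; for n ≠ n', ∫_0^π sin(nx)sin(n'x) dx = ∫_0^π cos(nx)cos(n'x) dx = 0; and by product-to-sum, ∫_0^π sin(nx)cos(n'x) dx = ½∫_0^π [sin((n+n')x) + sin((n−n')x)] dx, which is 0 when n+n' is even and 2n/(n²−n'²) when n+n' is odd (it need not vanish on (0, π)).
  u² squared terms: (1)²·∫sin(2x)² dx = 1·π/2 = π/2.
  So ∫_0^π u² dx = π/2.
  (u')² squared terms: (2)²·∫cos(2x)² dx = 4·π/2 = 2*π.
  So ∫_0^π (u')² dx = 2*π.
||u||_{H^1}^2 = (π/2) + (2*π) = 5*π/2.


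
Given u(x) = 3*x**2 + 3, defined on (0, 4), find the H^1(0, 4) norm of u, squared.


||u||_{H^1}^2 = 15156/5

The H^1 norm (squared) on an interval (0, L) is
  ||u||_{H^1}^2 = ∫_0^L u(x)^2 dx + ∫_0^L u'(x)^2 dx.
Compute u'(x) = 6*x.
Then u(x)^2 = 9*x**4 + 18*x**2 + 9 and u'(x)^2 = 36*x**2.
Integrate each monomial from 0 to 4 using ∫_0^4 c·x^n dx = c·4^(n+1)/(n+1):
  ∫_0^4 u(x)^2 dx = ∫_0^4 (9*x^4 + 18*x^2 + 9) dx. Term by term:
    ∫_0^4 9*x^4 dx = 9216/5;  ∫_0^4 18*x^2 dx = 384;  ∫_0^4 9 dx = 36.
  Sum: 9216/5 + 384 + 36 = 11316/5.
  ∫_0^4 u'(x)^2 dx = ∫_0^4 (36*x^2) dx. Term by term:
    ∫_0^4 36*x^2 dx = 768.
Adding: ||u||_{H^1}^2 = 11316/5 + 768 = 15156/5.


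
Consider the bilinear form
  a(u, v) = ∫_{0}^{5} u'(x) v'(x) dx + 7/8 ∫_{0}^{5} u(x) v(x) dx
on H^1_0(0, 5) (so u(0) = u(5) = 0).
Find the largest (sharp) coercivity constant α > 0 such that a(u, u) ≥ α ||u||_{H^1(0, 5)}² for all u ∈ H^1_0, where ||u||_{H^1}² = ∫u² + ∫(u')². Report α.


α = (π^2 + 175/8)/(π^2 + 25)

Coercivity of a(·,·) on H^1_0(0, 5) means a(u, u) ≥ α ||u||_{H^1}² for every u ∈ H^1_0.
The interval has length L = 5, and Poincaré/coercivity depend only on L. Here a(u, u) = ∫(u')² + (7/8)·∫u².
Here 0 < c = 7/8 < 1. The condition a(u,u) ≥ α||u||_{H^1}² reads (1−α)∫(u')² ≥ (α−c)∫u². Any admissible α is ≤ 1 (rapidly oscillating u have ∫u²/∫(u')² → 0), and α = 1 would force 0 ≥ (1−c)∫u², impossible since c < 1; so 1−α > 0. By the sharp Poincaré inequality on H^1_0 of an interval of length L, ∫(u')² ≥ (π/L)²∫u² with equality for the first sine mode sin(π(x−x₀)/L) (x₀ the left endpoint), so the inequality holds for all u iff (1−α)(π/L)² ≥ α − c, i.e. α ≤ ((π/L)² + c)/((π/L)² + 1) = (1 + c(L/π)²)/(1 + (L/π)²). With (π/L)² = π^2/25 and c = 7/8, the largest admissible constant is α = ((π/L)² + c)/((π/L)² + 1).
Simplifying, α = (π^2 + 175/8)/(π^2 + 25).


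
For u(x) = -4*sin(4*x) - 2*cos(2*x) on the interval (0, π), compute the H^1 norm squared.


||u||_{H^1(0,π)}^2 = 146*π

u'(x) = 4*sin(2*x) - 16*cos(4*x).
Expand u² and (u')² and integrate term by term on (0, π), using: for integers n ≥ 1, ∫_0^π sin²(nx) dx = ∫_0^π cos²(nx) dx = π/2; for n ≠ n', ∫_0^π sin(nx)sin(n'x) dx = ∫_0^π cos(nx)cos(n'x) dx = 0; and by product-to-sum, ∫_0^π sin(nx)cos(n'x) dx = ½∫_0^π [sin((n+n')x) + sin((n−n')x)] dx, which is 0 when n+n' is even and 2n/(n²−n'²) when n+n' is odd (it need not vanish on (0, π)).
  u² squared terms: (-4)²·∫sin(4x)² dx = 16·π/2 = 8*π;  (-2)²·∫cos(2x)² dx = 4·π/2 = 2*π.
  u² cross terms: 2·(-4)·(-2)·∫sin(4x)·cos(2x) dx = 16·(0) = 0.
  So ∫_0^π u² dx = 8*π + 2*π + 0 = 10*π.
  (u')² squared terms: (-16)²·∫cos(4x)² dx = 256·π/2 = 128*π;  (4)²·∫sin(2x)² dx = 16·π/2 = 8*π.
  (u')² cross terms: 2·(-16)·(4)·∫cos(4x)·sin(2x) dx = -128·(0) = 0.
  So ∫_0^π (u')² dx = 128*π + 8*π + 0 = 136*π.
||u||_{H^1}^2 = (10*π) + (136*π) = 146*π.


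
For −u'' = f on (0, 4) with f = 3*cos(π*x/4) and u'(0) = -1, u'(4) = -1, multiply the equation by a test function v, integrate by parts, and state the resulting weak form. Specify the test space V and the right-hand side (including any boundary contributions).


V = H^1(0, 4) (v unrestricted at boundary; u is determined up to an additive constant); weak form: ∫_0^4 u'v' dx = ∫_0^4 (3*cos(π*x/4)) v dx − v(4) + v(0) for all v ∈ V.

Multiply both sides by a test function v and integrate from 0 to 4:
  ∫_0^4 −u''(x) v(x) dx = ∫_0^4 f(x) v(x) dx.
Integrate the LHS by parts once:
  ∫_0^4 −u'' v dx = −[u'(x) v(x)]_0^4 + ∫_0^4 u'(x) v'(x) dx.
Thus ∫_0^4 u'(x) v'(x) dx = ∫_0^4 f(x) v(x) dx + [u'(x) v(x)]_0^4.
Choose V so that boundary terms are either known or forced to vanish.
u has inhomogeneous Neumann u'(0) = -1, u'(4) = -1. [u' v]_0^4 = (-1)·v(4) − (-1)·v(0) = − v(4) + v(0). Take V = H^1(0, 4); boundary term becomes part of RHS.
Weak formulation: find u (satisfying any essential BC) such that ∫_0^4 u'(x) v'(x) dx = ∫_0^4 f v dx − v(4) + v(0) for all v ∈ V (Neumann data are natural BCs: they enter the RHS as boundary terms).
Substituting f(x) = 3*cos(π*x/4), the right-hand side is ∫_0^4 (3*cos(π*x/4)) v dx − v(4) + v(0).
Compatibility check (pure Neumann): taking v ≡ 1 ∈ V gives 0 = ∫_0^4 f dx + (-1) − (-1), i.e. ∫_0^4 f dx must equal u'(0) − u'(4) = 0. Indeed ∫_0^4 (3*cos(π*x/4)) dx = 0, so the data are compatible. The solution is then unique only up to an additive constant (fix it e.g. by requiring ∫_0^4 u dx = 0).


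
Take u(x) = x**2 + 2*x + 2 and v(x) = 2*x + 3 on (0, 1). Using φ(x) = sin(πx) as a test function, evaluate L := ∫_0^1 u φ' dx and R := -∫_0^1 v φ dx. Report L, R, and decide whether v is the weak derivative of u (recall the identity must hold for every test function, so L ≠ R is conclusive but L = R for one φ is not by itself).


LHS = -6/π, RHS = -8/π. No, v is not the weak derivative of u.

u(x) = x**2 + 2*x + 2, classical derivative u'(x) = 2*x + 2.
φ(x) = sin(πx), so φ'(x) = π*cos(π*x).
Note φ(0) = φ(1) = 0, so the boundary term u·φ vanishes.
LHS = ∫_0^1 u(x) φ'(x) dx = ∫_0^1 (π*x^2*cos(π*x) + 2*π*x*cos(π*x) + 2*π*cos(π*x)) dx. Term by term:
  ∫_0^1 2*π*cos(π*x) dx = 0;  ∫_0^1 π*x^2*cos(π*x) dx = -2/π;  ∫_0^1 2*π*x*cos(π*x) dx = -4/π.
Sum: 0 − 2/π − 4/π = -6/π.
So LHS = -6/π.
∫_0^1 v(x) φ(x) dx = ∫_0^1 (2*x*sin(π*x) + 3*sin(π*x)) dx. Term by term:
  ∫_0^1 3*sin(π*x) dx = 6/π;  ∫_0^1 2*x*sin(π*x) dx = 2/π.
Sum: 6/π + 2/π = 8/π.
So RHS = -∫_0^1 v(x) φ(x) dx = -8/π.
LHS − RHS = 2/π ≠ 0, so the identity fails.
(For a valid weak derivative the identity must hold for EVERY test function, in particular this one. The failure shows v is NOT the weak derivative of u.)
Correct weak derivative would be u'(x) = 2*x + 2.


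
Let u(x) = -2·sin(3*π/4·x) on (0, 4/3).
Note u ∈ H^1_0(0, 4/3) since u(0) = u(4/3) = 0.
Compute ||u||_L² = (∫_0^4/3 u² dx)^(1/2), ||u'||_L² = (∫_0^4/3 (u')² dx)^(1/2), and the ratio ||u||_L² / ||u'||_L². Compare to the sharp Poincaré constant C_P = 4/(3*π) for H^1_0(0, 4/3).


||u||_L² / ||u'||_L² = 4/(3*π) = C_P.

u(x) = -2·sin(3*π/4·x), so u'(x) = -3*π*cos(3*π*x/4)/2.
Writing u(x) = A·sin(kπx/L) with A = -2 and k = 1, use ∫_0^L sin²(kπx/L) dx = L/2 and ∫_0^L cos²(kπx/L) dx = L/2.
u² = 4·sin²(3*π/4·x) and (u')² = 9*π^2/4·cos²(3*π/4·x), and each of sin², cos² integrates to L/2 = 2/3 over (0, 4/3).
∫_0^4/3 u² dx = 8/3, so ||u||_L² = 2*sqrt(6)/3.
∫_0^4/3 (u')² dx = 3*π^2/2, so ||u'||_L² = sqrt(6)*π/2.
Ratio ||u||_L² / ||u'||_L² = 4/(3*π).
Sharp Poincaré constant on H^1_0(0, 4/3) is C_P = L/π = 4/(3*π), achieved by sin(3*π/4·x).
This is the k = 1 eigenfunction (up to amplitude), so the ratio equals the sharp Poincaré constant exactly.


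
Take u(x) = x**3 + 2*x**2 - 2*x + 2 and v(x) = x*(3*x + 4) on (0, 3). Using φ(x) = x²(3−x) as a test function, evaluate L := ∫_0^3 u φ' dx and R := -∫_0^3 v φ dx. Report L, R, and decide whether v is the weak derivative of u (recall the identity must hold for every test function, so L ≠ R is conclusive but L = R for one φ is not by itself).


LHS = -108, RHS = -243/2. No, v is not the weak derivative of u.

u(x) = x**3 + 2*x**2 - 2*x + 2, classical derivative u'(x) = 3*x**2 + 4*x - 2.
φ(x) = x²(3−x), so φ'(x) = 3*x*(2 - x).
Note φ(0) = φ(3) = 0, so the boundary term u·φ vanishes.
LHS = ∫_0^3 u(x) φ'(x) dx = ∫_0^3 (-3*x^5 + 18*x^3 - 18*x^2 + 12*x) dx. Term by term:
  ∫_0^3 -3*x^5 dx = -729/2;  ∫_0^3 18*x^3 dx = 729/2;  ∫_0^3 -18*x^2 dx = -162;
  ∫_0^3 12*x dx = 54.
Sum: -729/2 + 729/2 − 162 + 54 = -108.
So LHS = -108.
∫_0^3 v(x) φ(x) dx = ∫_0^3 (-3*x^5 + 5*x^4 + 12*x^3) dx. Term by term:
  ∫_0^3 -3*x^5 dx = -729/2;  ∫_0^3 5*x^4 dx = 243;  ∫_0^3 12*x^3 dx = 243.
Sum: -729/2 + 243 + 243 = 243/2.
So RHS = -∫_0^3 v(x) φ(x) dx = -243/2.
LHS − RHS = 27/2 ≠ 0, so the identity fails.
(For a valid weak derivative the identity must hold for EVERY test function, in particular this one. The failure shows v is NOT the weak derivative of u.)
Correct weak derivative would be u'(x) = 3*x**2 + 4*x - 2.


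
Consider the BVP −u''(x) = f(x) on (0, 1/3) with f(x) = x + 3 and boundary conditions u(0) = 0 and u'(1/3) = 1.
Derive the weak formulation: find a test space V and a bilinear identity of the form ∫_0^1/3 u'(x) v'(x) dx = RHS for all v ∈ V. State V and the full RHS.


V = {v ∈ H^1(0, 1/3) : v(0) = 0} (test functions vanish at x = 0 where u is specified); weak form: ∫_0^1/3 u'v' dx = ∫_0^1/3 (x + 3) v dx + v(1/3) for all v ∈ V.

Multiply both sides by a test function v and integrate from 0 to 1/3:
  ∫_0^1/3 −u''(x) v(x) dx = ∫_0^1/3 f(x) v(x) dx.
Integrate the LHS by parts once:
  ∫_0^1/3 −u'' v dx = −[u'(x) v(x)]_0^1/3 + ∫_0^1/3 u'(x) v'(x) dx.
Thus ∫_0^1/3 u'(x) v'(x) dx = ∫_0^1/3 f(x) v(x) dx + [u'(x) v(x)]_0^1/3.
Choose V so that boundary terms are either known or forced to vanish.
Mixed BC: u(0) = 0 (Dirichlet) and u'(1/3) = 1 (Neumann). Define V = {v ∈ H^1(0, 1/3) : v(0) = 0}. Then [u' v]_0^1/3 = u'(1/3)·v(1/3) − u'(0)·0 = v(1/3).
Weak formulation: find u (satisfying any essential BC) such that ∫_0^1/3 u'(x) v'(x) dx = ∫_0^1/3 f v dx + v(1/3) for all v ∈ V (Dirichlet at 0 absorbed into V; Neumann datum at x = 1/3 contributes the boundary term).
Substituting f(x) = x + 3, the right-hand side is ∫_0^1/3 (x + 3) v dx + v(1/3).


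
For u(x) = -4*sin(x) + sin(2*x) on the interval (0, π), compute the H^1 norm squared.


||u||_{H^1(0,π)}^2 = 37*π/2

u'(x) = -4*cos(x) + 2*cos(2*x).
Expand u² and (u')² and integrate term by term on (0, π), using: for integers n ≥ 1, ∫_0^π sin²(nx) dx = ∫_0^π cos²(nx) dx = π/2; for n ≠ n', ∫_0^π sin(nx)sin(n'x) dx = ∫_0^π cos(nx)cos(n'x) dx = 0; and by product-to-sum, ∫_0^π sin(nx)cos(n'x) dx = ½∫_0^π [sin((n+n')x) + sin((n−n')x)] dx, which is 0 when n+n' is even and 2n/(n²−n'²) when n+n' is odd (it need not vanish on (0, π)).
  u² squared terms: (-4)²·∫sin(x)² dx = 16·π/2 = 8*π;  (1)²·∫sin(2x)² dx = 1·π/2 = π/2.
  u² cross terms: 2·(-4)·(1)·∫sin(x)·sin(2x) dx = -8·(0) = 0.
  So ∫_0^π u² dx = 8*π + π/2 + 0 = 17*π/2.
  (u')² squared terms: (-4)²·∫cos(x)² dx = 16·π/2 = 8*π;  (2)²·∫cos(2x)² dx = 4·π/2 = 2*π.
  (u')² cross terms: 2·(-4)·(2)·∫cos(x)·cos(2x) dx = -16·(0) = 0.
  So ∫_0^π (u')² dx = 8*π + 2*π + 0 = 10*π.
||u||_{H^1}^2 = (17*π/2) + (10*π) = 37*π/2.


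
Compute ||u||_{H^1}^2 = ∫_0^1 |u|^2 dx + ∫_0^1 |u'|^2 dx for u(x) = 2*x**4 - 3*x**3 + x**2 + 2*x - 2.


||u||_{H^1}^2 = 487/90

The H^1 norm (squared) on an interval (0, L) is
  ||u||_{H^1}^2 = ∫_0^L u(x)^2 dx + ∫_0^L u'(x)^2 dx.
Compute u'(x) = 8*x**3 - 9*x**2 + 2*x + 2.
Then u(x)^2 = 4*x**8 - 12*x**7 + 13*x**6 + 2*x**5 - 19*x**4 + 16*x**3 - 8*x + 4 and u'(x)^2 = 64*x**6 - 144*x**5 + 113*x**4 - 4*x**3 - 32*x**2 + 8*x + 4.
Integrate each monomial from 0 to 1 using ∫_0^1 c·x^n dx = c·1^(n+1)/(n+1):
  ∫_0^1 u(x)^2 dx = ∫_0^1 (4*x^8 - 12*x^7 + 13*x^6 + 2*x^5 - 19*x^4 + 16*x^3 - 8*x + 4) dx. Term by term:
    ∫_0^1 4*x^8 dx = 4/9;  ∫_0^1 -12*x^7 dx = -3/2;  ∫_0^1 13*x^6 dx = 13/7;
    ∫_0^1 2*x^5 dx = 1/3;  ∫_0^1 -19*x^4 dx = -19/5;  ∫_0^1 16*x^3 dx = 4;
    ∫_0^1 -8*x dx = -4;  ∫_0^1 4 dx = 4.
  Sum: 4/9 − 3/2 + 13/7 + 1/3 − 19/5 + 4 − 4 + 4 = 841/630.
  ∫_0^1 u'(x)^2 dx = ∫_0^1 (64*x^6 - 144*x^5 + 113*x^4 - 4*x^3 - 32*x^2 + 8*x + 4) dx. Term by term:
    ∫_0^1 64*x^6 dx = 64/7;  ∫_0^1 -144*x^5 dx = -24;  ∫_0^1 113*x^4 dx = 113/5;
    ∫_0^1 -4*x^3 dx = -1;  ∫_0^1 -32*x^2 dx = -32/3;  ∫_0^1 8*x dx = 4;
    ∫_0^1 4 dx = 4.
  Sum: 64/7 − 24 + 113/5 − 1 − 32/3 + 4 + 4 = 428/105.
Adding: ||u||_{H^1}^2 = 841/630 + 428/105 = 487/90.


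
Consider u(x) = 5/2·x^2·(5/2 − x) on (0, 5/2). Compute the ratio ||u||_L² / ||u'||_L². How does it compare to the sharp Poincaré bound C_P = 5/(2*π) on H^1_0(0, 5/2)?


||u||_L² / ||u'||_L² = 5*sqrt(14)/28 < C_P = 5/(2*π).

u(x) = 5/2·x^2·(5/2 − x), so u'(x) = 5*x*(5 - 3*x)/2.
u(x) = 5/2·x^2·(5/2 − x) vanishes at x = 0 and x = 5/2, so u ∈ H^1_0(0, 5/2). Differentiate via the product rule and integrate the resulting polynomials term by term.
  ∫_0^5/2 u² dx = ∫_0^5/2 (25*x^6/4 - 125*x^5/4 + 625*x^4/16) dx. Term by term:
    ∫_0^5/2 25*x^6/4 dx = 1953125/3584;  ∫_0^5/2 -125*x^5/4 dx = -1953125/1536;  ∫_0^5/2 625*x^4/16 dx = 390625/512.
  Sum: 1953125/3584 − 1953125/1536 + 390625/512 = 390625/10752.
  ∫_0^5/2 (u')² dx = ∫_0^5/2 (225*x^4/4 - 375*x^3/2 + 625*x^2/4) dx. Term by term:
    ∫_0^5/2 225*x^4/4 dx = 140625/128;  ∫_0^5/2 -375*x^3/2 dx = -234375/128;  ∫_0^5/2 625*x^2/4 dx = 78125/96.
  Sum: 140625/128 − 234375/128 + 78125/96 = 15625/192.
∫_0^5/2 u² dx = 390625/10752, so ||u||_L² = 625*sqrt(42)/672.
∫_0^5/2 (u')² dx = 15625/192, so ||u'||_L² = 125*sqrt(3)/24.
Ratio ||u||_L² / ||u'||_L² = 5*sqrt(14)/28.
Sharp Poincaré constant on H^1_0(0, 5/2) is C_P = L/π = 5/(2*π), achieved by sin(2*π/5·x).
A polynomial bump cannot attain the sharp Poincaré constant (only the first sine eigenfunction does), so the ratio is strictly less than C_P, consistent with ||u||_L² ≤ C_P ||u'||_L².


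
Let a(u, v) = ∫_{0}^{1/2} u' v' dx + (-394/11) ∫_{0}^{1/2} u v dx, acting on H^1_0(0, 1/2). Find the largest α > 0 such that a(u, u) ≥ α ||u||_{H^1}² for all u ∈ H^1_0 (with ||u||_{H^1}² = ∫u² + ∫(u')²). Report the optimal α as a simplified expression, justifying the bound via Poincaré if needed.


α = 2*(-197 + 22*π^2)/(11*(1 + 4*π^2))

Coercivity of a(·,·) on H^1_0(0, 1/2) means a(u, u) ≥ α ||u||_{H^1}² for every u ∈ H^1_0.
The interval has length L = 1/2, and Poincaré/coercivity depend only on L. Here a(u, u) = ∫(u')² + (-394/11)·∫u².
Here c = -394/11 < 0 with |c| < (π/L)² = 4*π^2, so coercivity still holds. The condition a(u,u) ≥ α||u||_{H^1}² reads (1−α)∫(u')² ≥ (α−c)∫u². Any admissible α is ≤ 1 (rapidly oscillating u have ∫u²/∫(u')² → 0), and α = 1 would force 0 ≥ (1−c)∫u², impossible since c < 1; so 1−α > 0. By the sharp Poincaré inequality on H^1_0 of an interval of length L, ∫(u')² ≥ (π/L)²∫u² with equality for the first sine mode sin(π(x−x₀)/L) (x₀ the left endpoint), so the inequality holds for all u iff (1−α)(π/L)² ≥ α − c, i.e. α ≤ ((π/L)² + c)/((π/L)² + 1) = (1 + c(L/π)²)/(1 + (L/π)²). (Direct route, valid since c ≤ 0: Poincaré gives c∫u² ≥ c(L/π)²∫(u')², so a(u,u) ≥ (1 + c(L/π)²)∫(u')², while ||u||_{H^1}² ≤ (1 + (L/π)²)∫(u')²; dividing yields the same α.) With (π/L)² = 4*π^2 and c = -394/11, the largest admissible constant is α = ((π/L)² + c)/((π/L)² + 1).
Simplifying, α = 2*(-197 + 22*π^2)/(11*(1 + 4*π^2)).


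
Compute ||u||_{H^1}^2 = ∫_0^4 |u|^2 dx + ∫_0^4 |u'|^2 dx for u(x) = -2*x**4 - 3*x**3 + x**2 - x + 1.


||u||_{H^1}^2 = 152019464/315

The H^1 norm (squared) on an interval (0, L) is
  ||u||_{H^1}^2 = ∫_0^L u(x)^2 dx + ∫_0^L u'(x)^2 dx.
Compute u'(x) = -8*x**3 - 9*x**2 + 2*x - 1.
Then u(x)^2 = 4*x**8 + 12*x**7 + 5*x**6 - 2*x**5 + 3*x**4 - 8*x**3 + 3*x**2 - 2*x + 1 and u'(x)^2 = 64*x**6 + 144*x**5 + 49*x**4 - 20*x**3 + 22*x**2 - 4*x + 1.
Integrate each monomial from 0 to 4 using ∫_0^4 c·x^n dx = c·4^(n+1)/(n+1):
  ∫_0^4 u(x)^2 dx = ∫_0^4 (4*x^8 + 12*x^7 + 5*x^6 - 2*x^5 + 3*x^4 - 8*x^3 + 3*x^2 - 2*x + 1) dx. Term by term:
    ∫_0^4 4*x^8 dx = 1048576/9;  ∫_0^4 12*x^7 dx = 98304;  ∫_0^4 5*x^6 dx = 81920/7;
    ∫_0^4 -2*x^5 dx = -4096/3;  ∫_0^4 3*x^4 dx = 3072/5;  ∫_0^4 -8*x^3 dx = -512;
    ∫_0^4 3*x^2 dx = 64;  ∫_0^4 -2*x dx = -16;  ∫_0^4 1 dx = 4.
  Sum: 1048576/9 + 98304 + 81920/7 − 4096/3 + 3072/5 − 512 + 64 − 16 + 4 = 70970876/315.
  ∫_0^4 u'(x)^2 dx = ∫_0^4 (64*x^6 + 144*x^5 + 49*x^4 - 20*x^3 + 22*x^2 - 4*x + 1) dx. Term by term:
    ∫_0^4 64*x^6 dx = 1048576/7;  ∫_0^4 144*x^5 dx = 98304;  ∫_0^4 49*x^4 dx = 50176/5;
    ∫_0^4 -20*x^3 dx = -1280;  ∫_0^4 22*x^2 dx = 1408/3;  ∫_0^4 -4*x dx = -32;
    ∫_0^4 1 dx = 4.
  Sum: 1048576/7 + 98304 + 50176/5 − 1280 + 1408/3 − 32 + 4 = 27016196/105.
Adding: ||u||_{H^1}^2 = 70970876/315 + 27016196/105 = 152019464/315.


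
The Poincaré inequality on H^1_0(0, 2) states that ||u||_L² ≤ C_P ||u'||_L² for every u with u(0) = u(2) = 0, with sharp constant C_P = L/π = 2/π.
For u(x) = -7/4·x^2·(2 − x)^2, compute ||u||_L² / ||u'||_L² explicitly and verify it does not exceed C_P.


||u||_L² / ||u'||_L² = sqrt(3)/3 < C_P = 2/π.

u(x) = -7/4·x^2·(2 − x)^2, so u'(x) = 7*x*(-x^2 + 3*x - 2).
u(x) = -7/4·x^2·(2 − x)^2 vanishes at x = 0 and x = 2, so u ∈ H^1_0(0, 2). Differentiate via the product rule and integrate the resulting polynomials term by term.
  ∫_0^2 u² dx = ∫_0^2 (49*x^8/16 - 49*x^7/2 + 147*x^6/2 - 98*x^5 + 49*x^4) dx. Term by term:
    ∫_0^2 49*x^8/16 dx = 1568/9;  ∫_0^2 -49*x^7/2 dx = -784;  ∫_0^2 147*x^6/2 dx = 1344;
    ∫_0^2 -98*x^5 dx = -3136/3;  ∫_0^2 49*x^4 dx = 1568/5.
  Sum: 1568/9 − 784 + 1344 − 3136/3 + 1568/5 = 112/45.
  ∫_0^2 (u')² dx = ∫_0^2 (49*x^6 - 294*x^5 + 637*x^4 - 588*x^3 + 196*x^2) dx. Term by term:
    ∫_0^2 49*x^6 dx = 896;  ∫_0^2 -294*x^5 dx = -3136;  ∫_0^2 637*x^4 dx = 20384/5;
    ∫_0^2 -588*x^3 dx = -2352;  ∫_0^2 196*x^2 dx = 1568/3.
  Sum: 896 − 3136 + 20384/5 − 2352 + 1568/3 = 112/15.
∫_0^2 u² dx = 112/45, so ||u||_L² = 4*sqrt(35)/15.
∫_0^2 (u')² dx = 112/15, so ||u'||_L² = 4*sqrt(105)/15.
Ratio ||u||_L² / ||u'||_L² = sqrt(3)/3.
Sharp Poincaré constant on H^1_0(0, 2) is C_P = L/π = 2/π, achieved by sin(π/2·x).
A polynomial bump cannot attain the sharp Poincaré constant (only the first sine eigenfunction does), so the ratio is strictly less than C_P, consistent with ||u||_L² ≤ C_P ||u'||_L².


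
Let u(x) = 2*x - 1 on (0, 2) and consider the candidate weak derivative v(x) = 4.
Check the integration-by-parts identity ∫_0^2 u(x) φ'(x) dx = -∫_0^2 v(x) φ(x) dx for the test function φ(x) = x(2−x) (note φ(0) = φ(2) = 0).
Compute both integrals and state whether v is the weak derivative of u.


LHS = -8/3, RHS = -16/3. No, v is not the weak derivative of u.

u(x) = 2*x - 1, classical derivative u'(x) = 2.
φ(x) = x(2−x), so φ'(x) = 2 - 2*x.
Note φ(0) = φ(2) = 0, so the boundary term u·φ vanishes.
LHS = ∫_0^2 u(x) φ'(x) dx = ∫_0^2 (-4*x^2 + 6*x - 2) dx. Term by term:
  ∫_0^2 -4*x^2 dx = -32/3;  ∫_0^2 6*x dx = 12;  ∫_0^2 -2 dx = -4.
Sum: -32/3 + 12 − 4 = -8/3.
So LHS = -8/3.
∫_0^2 v(x) φ(x) dx = ∫_0^2 (-4*x^2 + 8*x) dx. Term by term:
  ∫_0^2 -4*x^2 dx = -32/3;  ∫_0^2 8*x dx = 16.
Sum: -32/3 + 16 = 16/3.
So RHS = -∫_0^2 v(x) φ(x) dx = -16/3.
LHS − RHS = 8/3 ≠ 0, so the identity fails.
(For a valid weak derivative the identity must hold for EVERY test function, in particular this one. The failure shows v is NOT the weak derivative of u.)
Correct weak derivative would be u'(x) = 2.


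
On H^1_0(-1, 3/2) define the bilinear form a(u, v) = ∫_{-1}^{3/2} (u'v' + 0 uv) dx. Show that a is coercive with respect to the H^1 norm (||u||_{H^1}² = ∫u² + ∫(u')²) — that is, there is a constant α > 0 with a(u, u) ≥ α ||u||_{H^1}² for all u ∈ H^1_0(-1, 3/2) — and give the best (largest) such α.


α = 4*π^2/(25 + 4*π^2)

Coercivity of a(·,·) on H^1_0(-1, 3/2) means a(u, u) ≥ α ||u||_{H^1}² for every u ∈ H^1_0.
The interval has length L = 5/2, and Poincaré/coercivity depend only on L. Here a(u, u) = ∫(u')² + (0)·∫u².
Here c = 0, so a(u,u) = ∫(u')² alone. The condition a(u,u) ≥ α||u||_{H^1}² reads (1−α)∫(u')² ≥ (α−c)∫u². Any admissible α is ≤ 1 (rapidly oscillating u have ∫u²/∫(u')² → 0), and α = 1 would force 0 ≥ (1−c)∫u², impossible since c < 1; so 1−α > 0. By the sharp Poincaré inequality on H^1_0 of an interval of length L, ∫(u')² ≥ (π/L)²∫u² with equality for the first sine mode sin(π(x−x₀)/L) (x₀ the left endpoint), so the inequality holds for all u iff (1−α)(π/L)² ≥ α − c, i.e. α ≤ ((π/L)² + c)/((π/L)² + 1) = (1 + c(L/π)²)/(1 + (L/π)²). (Direct route, valid since c ≤ 0: Poincaré gives c∫u² ≥ c(L/π)²∫(u')², so a(u,u) ≥ (1 + c(L/π)²)∫(u')², while ||u||_{H^1}² ≤ (1 + (L/π)²)∫(u')²; dividing yields the same α.) With (π/L)² = 4*π^2/25 and c = 0, the largest admissible constant is α = ((π/L)² + c)/((π/L)² + 1).
Simplifying, α = 4*π^2/(25 + 4*π^2).


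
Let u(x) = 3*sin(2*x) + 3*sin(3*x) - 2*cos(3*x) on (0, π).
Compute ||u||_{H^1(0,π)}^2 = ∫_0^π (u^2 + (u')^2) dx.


||u||_{H^1(0,π)}^2 = 96 + 175*π/2

u'(x) = 6*sin(3*x) + 6*cos(2*x) + 9*cos(3*x).
Expand u² and (u')² and integrate term by term on (0, π), using: for integers n ≥ 1, ∫_0^π sin²(nx) dx = ∫_0^π cos²(nx) dx = π/2; for n ≠ n', ∫_0^π sin(nx)sin(n'x) dx = ∫_0^π cos(nx)cos(n'x) dx = 0; and by product-to-sum, ∫_0^π sin(nx)cos(n'x) dx = ½∫_0^π [sin((n+n')x) + sin((n−n')x)] dx, which is 0 when n+n' is even and 2n/(n²−n'²) when n+n' is odd (it need not vanish on (0, π)).
  u² squared terms: (-2)²·∫cos(3x)² dx = 4·π/2 = 2*π;  (3)²·∫sin(2x)² dx = 9·π/2 = 9*π/2;  (3)²·∫sin(3x)² dx = 9·π/2 = 9*π/2.
  u² cross terms: 2·(-2)·(3)·∫cos(3x)·sin(2x) dx = -12·(-4/5) = 48/5;  2·(-2)·(3)·∫cos(3x)·sin(3x) dx = -12·(0) = 0;  2·(3)·(3)·∫sin(2x)·sin(3x) dx = 18·(0) = 0.
  So ∫_0^π u² dx = 2*π + 9*π/2 + 9*π/2 + 48/5 + 0 + 0 = 48/5 + 11*π.
  (u')² squared terms: (6)²·∫cos(2x)² dx = 36·π/2 = 18*π;  (6)²·∫sin(3x)² dx = 36·π/2 = 18*π;  (9)²·∫cos(3x)² dx = 81·π/2 = 81*π/2.
  (u')² cross terms: 2·(6)·(6)·∫cos(2x)·sin(3x) dx = 72·(6/5) = 432/5;  2·(6)·(9)·∫cos(2x)·cos(3x) dx = 108·(0) = 0;  2·(6)·(9)·∫sin(3x)·cos(3x) dx = 108·(0) = 0.
  So ∫_0^π (u')² dx = 18*π + 18*π + 81*π/2 + 432/5 + 0 + 0 = 432/5 + 153*π/2.
||u||_{H^1}^2 = (48/5 + 11*π) + (432/5 + 153*π/2) = 96 + 175*π/2.


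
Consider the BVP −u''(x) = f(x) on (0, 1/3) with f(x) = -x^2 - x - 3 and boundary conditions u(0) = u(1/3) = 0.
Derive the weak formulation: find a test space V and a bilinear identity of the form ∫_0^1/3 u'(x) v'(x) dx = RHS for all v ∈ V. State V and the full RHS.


V = H^1_0(0, 1/3) (so v(0) = v(1/3) = 0); weak form: ∫_0^1/3 u'v' dx = ∫_0^1/3 (-x^2 - x - 3) v dx for all v ∈ V.

Multiply both sides by a test function v and integrate from 0 to 1/3:
  ∫_0^1/3 −u''(x) v(x) dx = ∫_0^1/3 f(x) v(x) dx.
Integrate the LHS by parts once:
  ∫_0^1/3 −u'' v dx = −[u'(x) v(x)]_0^1/3 + ∫_0^1/3 u'(x) v'(x) dx.
Thus ∫_0^1/3 u'(x) v'(x) dx = ∫_0^1/3 f(x) v(x) dx + [u'(x) v(x)]_0^1/3.
Choose V so that boundary terms are either known or forced to vanish.
u is Dirichlet: u(0) = u(1/3) = 0. Let V = H^1_0(0, 1/3); then v(0) = v(1/3) = 0, and [u' v]_0^1/3 = 0.
Weak formulation: find u (satisfying any essential BC) such that ∫_0^1/3 u'(x) v'(x) dx = ∫_0^1/3 f v dx for all v ∈ V.
Substituting f(x) = -x^2 - x - 3, the right-hand side is ∫_0^1/3 (-x^2 - x - 3) v dx.
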